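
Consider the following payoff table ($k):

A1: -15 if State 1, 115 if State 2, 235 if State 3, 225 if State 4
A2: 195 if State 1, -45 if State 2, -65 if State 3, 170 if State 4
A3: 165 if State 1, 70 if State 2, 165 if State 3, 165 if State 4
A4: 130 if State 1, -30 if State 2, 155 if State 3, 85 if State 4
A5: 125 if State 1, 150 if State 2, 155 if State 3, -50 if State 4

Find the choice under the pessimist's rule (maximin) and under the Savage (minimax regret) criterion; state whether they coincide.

Row minima: A1=-15, A2=-65, A3=70, A4=-30, A5=-50
Best worst-case = 70 → A3.
Column bests: State 1=195, State 2=150, State 3=235, State 4=225.
A1 regrets: 210, 35, 0, 0 → max 210
A2 regrets: 0, 195, 300, 55 → max 300
A3 regrets: 30, 80, 70, 60 → max 80
A4 regrets: 65, 180, 80, 140 → max 180
A5 regrets: 70, 0, 80, 275 → max 275
Smallest max regret = 80 → A3.

maximin → A3; minimax regret → A3 (agree)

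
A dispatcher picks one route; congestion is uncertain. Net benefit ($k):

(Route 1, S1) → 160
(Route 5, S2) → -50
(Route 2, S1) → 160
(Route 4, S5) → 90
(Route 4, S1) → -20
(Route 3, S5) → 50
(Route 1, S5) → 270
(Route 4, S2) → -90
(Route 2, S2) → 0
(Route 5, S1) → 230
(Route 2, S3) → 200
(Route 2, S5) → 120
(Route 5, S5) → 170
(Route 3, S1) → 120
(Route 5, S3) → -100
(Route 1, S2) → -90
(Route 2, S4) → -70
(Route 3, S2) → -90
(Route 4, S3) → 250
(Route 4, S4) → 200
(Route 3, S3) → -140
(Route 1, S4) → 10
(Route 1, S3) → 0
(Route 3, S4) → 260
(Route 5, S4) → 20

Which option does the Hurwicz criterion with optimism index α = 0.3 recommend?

Route 1: 0.3·270 + 0.7·(-90) = 18
Route 2: 0.3·200 + 0.7·(-70) = 11
Route 3: 0.3·260 + 0.7·(-140) = -20
Route 4: 0.3·250 + 0.7·(-90) = 12
Route 5: 0.3·230 + 0.7·(-100) = -1
Highest Hurwicz score = 18 → Route 1.

Route 1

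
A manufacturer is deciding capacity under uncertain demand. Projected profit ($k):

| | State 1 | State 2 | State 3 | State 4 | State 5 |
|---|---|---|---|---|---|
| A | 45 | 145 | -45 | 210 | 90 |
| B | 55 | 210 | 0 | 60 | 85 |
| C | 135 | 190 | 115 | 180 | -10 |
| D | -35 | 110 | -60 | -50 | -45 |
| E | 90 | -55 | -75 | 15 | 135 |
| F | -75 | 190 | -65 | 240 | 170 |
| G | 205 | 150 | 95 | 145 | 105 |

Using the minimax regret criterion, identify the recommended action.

G

Column bests: State 1=205, State 2=210, State 3=115, State 4=240, State 5=170.
A regrets: 160, 65, 160, 30, 80 → max 160
B regrets: 150, 0, 115, 180, 85 → max 180
C regrets: 70, 20, 0, 60, 180 → max 180
D regrets: 240, 100, 175, 290, 215 → max 290
E regrets: 115, 265, 190, 225, 35 → max 265
F regrets: 280, 20, 180, 0, 0 → max 280
G regrets: 0, 60, 20, 95, 65 → max 95
Smallest max regret = 95 → G.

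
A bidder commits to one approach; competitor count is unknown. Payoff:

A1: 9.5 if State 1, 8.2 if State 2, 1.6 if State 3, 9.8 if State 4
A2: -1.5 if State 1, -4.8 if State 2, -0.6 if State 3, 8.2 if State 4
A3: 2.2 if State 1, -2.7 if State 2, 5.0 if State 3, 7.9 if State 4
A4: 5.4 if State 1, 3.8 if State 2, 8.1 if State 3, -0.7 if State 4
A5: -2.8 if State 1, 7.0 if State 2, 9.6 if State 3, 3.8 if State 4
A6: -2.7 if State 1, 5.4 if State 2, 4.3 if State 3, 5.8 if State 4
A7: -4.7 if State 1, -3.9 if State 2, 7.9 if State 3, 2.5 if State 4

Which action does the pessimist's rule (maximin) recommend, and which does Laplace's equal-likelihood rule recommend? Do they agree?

Row minima: A1=1.6, A2=-4.8, A3=-2.7, A4=-0.7, A5=-2.8, A6=-2.7, A7=-4.7
Best worst-case = 1.6 → A1.
Row averages: A1=7.275, A2=0.325, A3=3.1, A4=4.15, A5=4.4, A6=3.2, A7=0.45
Highest average = 7.275 → A1.

maximin → A1; laplace → A1 (agree)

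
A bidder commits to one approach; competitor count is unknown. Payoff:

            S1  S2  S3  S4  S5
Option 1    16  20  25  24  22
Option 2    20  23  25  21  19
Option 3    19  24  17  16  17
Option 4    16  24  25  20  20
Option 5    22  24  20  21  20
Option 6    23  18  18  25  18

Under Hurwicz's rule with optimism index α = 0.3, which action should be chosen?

Option 5

Option 1: 0.3·25 + 0.7·16 = 18.7
Option 2: 0.3·25 + 0.7·19 = 20.8
Option 3: 0.3·24 + 0.7·16 = 18.4
Option 4: 0.3·25 + 0.7·16 = 18.7
Option 5: 0.3·24 + 0.7·20 = 21.2
Option 6: 0.3·25 + 0.7·18 = 20.1
Highest Hurwicz score = 21.2 → Option 5.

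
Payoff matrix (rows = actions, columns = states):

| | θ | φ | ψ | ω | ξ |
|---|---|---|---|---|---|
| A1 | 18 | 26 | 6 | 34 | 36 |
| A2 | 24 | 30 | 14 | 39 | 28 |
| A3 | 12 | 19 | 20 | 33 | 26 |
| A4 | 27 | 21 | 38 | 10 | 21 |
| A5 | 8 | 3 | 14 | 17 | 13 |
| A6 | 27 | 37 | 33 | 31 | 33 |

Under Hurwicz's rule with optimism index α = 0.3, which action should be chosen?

A6

A1: 0.3·36 + 0.7·6 = 15
A2: 0.3·39 + 0.7·14 = 21.5
A3: 0.3·33 + 0.7·12 = 18.3
A4: 0.3·38 + 0.7·10 = 18.4
A5: 0.3·17 + 0.7·3 = 7.2
A6: 0.3·37 + 0.7·27 = 30
Highest Hurwicz score = 30 → A6.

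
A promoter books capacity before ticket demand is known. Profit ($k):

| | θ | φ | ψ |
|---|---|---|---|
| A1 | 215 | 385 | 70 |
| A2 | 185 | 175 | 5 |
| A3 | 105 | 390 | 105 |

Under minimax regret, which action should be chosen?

A1

Column bests: θ=215, φ=390, ψ=105.
A1 regrets: 0, 5, 35 → max 35
A2 regrets: 30, 215, 100 → max 215
A3 regrets: 110, 0, 0 → max 110
Smallest max regret = 35 → A1.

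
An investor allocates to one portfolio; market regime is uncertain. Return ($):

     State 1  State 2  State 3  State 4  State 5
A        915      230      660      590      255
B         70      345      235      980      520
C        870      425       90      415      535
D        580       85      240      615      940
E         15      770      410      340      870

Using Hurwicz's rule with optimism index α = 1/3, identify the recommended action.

A: 1/3·915 + 2/3·230 = 1375/3
B: 1/3·980 + 2/3·70 = 1120/3
C: 1/3·870 + 2/3·90 = 350
D: 1/3·940 + 2/3·85 = 370
E: 1/3·870 + 2/3·15 = 300
Highest Hurwicz score = 1375/3 → A.

A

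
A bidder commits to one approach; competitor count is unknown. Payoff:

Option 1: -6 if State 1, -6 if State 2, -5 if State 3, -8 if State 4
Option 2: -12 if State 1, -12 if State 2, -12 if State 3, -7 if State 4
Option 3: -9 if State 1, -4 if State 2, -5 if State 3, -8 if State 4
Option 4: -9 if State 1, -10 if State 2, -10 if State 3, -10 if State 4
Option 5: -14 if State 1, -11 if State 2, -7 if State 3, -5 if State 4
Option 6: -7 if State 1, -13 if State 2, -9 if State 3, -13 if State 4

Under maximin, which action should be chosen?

Row minima: Option 1=-8, Option 2=-12, Option 3=-9, Option 4=-10, Option 5=-14, Option 6=-13
Best worst-case = -8 → Option 1.

Option 1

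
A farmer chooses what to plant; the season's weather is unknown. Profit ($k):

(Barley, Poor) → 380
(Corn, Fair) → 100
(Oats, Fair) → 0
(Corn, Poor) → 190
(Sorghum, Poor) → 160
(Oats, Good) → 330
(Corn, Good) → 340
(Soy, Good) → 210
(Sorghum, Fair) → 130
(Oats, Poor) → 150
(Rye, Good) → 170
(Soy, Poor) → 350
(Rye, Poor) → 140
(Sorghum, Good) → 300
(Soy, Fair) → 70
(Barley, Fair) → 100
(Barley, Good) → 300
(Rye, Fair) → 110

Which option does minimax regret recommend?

Column bests: Poor=380, Fair=130, Good=340.
Oats regrets: 230, 130, 10 → max 230
Sorghum regrets: 220, 0, 40 → max 220
Corn regrets: 190, 30, 0 → max 190
Rye regrets: 240, 20, 170 → max 240
Barley regrets: 0, 30, 40 → max 40
Soy regrets: 30, 60, 130 → max 130
Smallest max regret = 40 → Barley.

Barley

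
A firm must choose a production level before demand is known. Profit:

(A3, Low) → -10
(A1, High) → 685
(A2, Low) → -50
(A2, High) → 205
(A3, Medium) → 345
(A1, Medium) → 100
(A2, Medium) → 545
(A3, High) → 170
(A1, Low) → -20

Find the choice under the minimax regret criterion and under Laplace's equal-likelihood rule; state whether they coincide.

Column bests: Low=-10, Medium=545, High=685.
A1 regrets: 10, 445, 0 → max 445
A2 regrets: 40, 0, 480 → max 480
A3 regrets: 0, 200, 515 → max 515
Smallest max regret = 445 → A1.
Row averages: A1=255, A2=700/3, A3=505/3
Highest average = 255 → A1.

minimax regret → A1; laplace → A1 (agree)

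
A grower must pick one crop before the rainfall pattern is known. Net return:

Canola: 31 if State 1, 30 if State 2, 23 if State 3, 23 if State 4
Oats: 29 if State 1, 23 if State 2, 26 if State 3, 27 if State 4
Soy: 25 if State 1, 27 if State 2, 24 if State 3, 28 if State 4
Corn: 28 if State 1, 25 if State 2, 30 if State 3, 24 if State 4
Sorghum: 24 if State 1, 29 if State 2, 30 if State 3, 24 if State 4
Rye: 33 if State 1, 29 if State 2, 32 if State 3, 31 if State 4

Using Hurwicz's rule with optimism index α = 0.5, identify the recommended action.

Canola: 0.5·31 + 0.5·23 = 27
Oats: 0.5·29 + 0.5·23 = 26
Soy: 0.5·28 + 0.5·24 = 26
Corn: 0.5·30 + 0.5·24 = 27
Sorghum: 0.5·30 + 0.5·24 = 27
Rye: 0.5·33 + 0.5·29 = 31
Highest Hurwicz score = 31 → Rye.

Rye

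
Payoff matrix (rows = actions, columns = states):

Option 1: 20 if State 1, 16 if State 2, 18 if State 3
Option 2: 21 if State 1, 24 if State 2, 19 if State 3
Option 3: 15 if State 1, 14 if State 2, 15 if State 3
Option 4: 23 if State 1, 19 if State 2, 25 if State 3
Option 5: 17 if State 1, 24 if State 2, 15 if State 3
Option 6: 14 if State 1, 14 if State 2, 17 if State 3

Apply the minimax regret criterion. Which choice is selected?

Option 4

Column bests: State 1=23, State 2=24, State 3=25.
Option 1 regrets: 3, 8, 7 → max 8
Option 2 regrets: 2, 0, 6 → max 6
Option 3 regrets: 8, 10, 10 → max 10
Option 4 regrets: 0, 5, 0 → max 5
Option 5 regrets: 6, 0, 10 → max 10
Option 6 regrets: 9, 10, 8 → max 10
Smallest max regret = 5 → Option 4.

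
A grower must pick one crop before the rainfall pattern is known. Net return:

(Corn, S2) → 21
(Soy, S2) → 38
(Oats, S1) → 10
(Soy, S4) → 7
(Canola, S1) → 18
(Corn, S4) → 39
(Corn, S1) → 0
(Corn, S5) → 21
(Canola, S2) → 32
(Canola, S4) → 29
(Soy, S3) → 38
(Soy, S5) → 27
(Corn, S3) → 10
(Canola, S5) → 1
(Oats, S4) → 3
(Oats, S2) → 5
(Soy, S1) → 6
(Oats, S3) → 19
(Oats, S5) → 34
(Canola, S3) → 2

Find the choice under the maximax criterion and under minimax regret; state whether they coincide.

Row maxima: Oats=34, Canola=32, Corn=39, Soy=38
Best best-case = 39 → Corn.
Column bests: S1=18, S2=38, S3=38, S4=39, S5=34.
Oats regrets: 8, 33, 19, 36, 0 → max 36
Canola regrets: 0, 6, 36, 10, 33 → max 36
Corn regrets: 18, 17, 28, 0, 13 → max 28
Soy regrets: 12, 0, 0, 32, 7 → max 32
Smallest max regret = 28 → Corn.

maximax → Corn; minimax regret → Corn (agree)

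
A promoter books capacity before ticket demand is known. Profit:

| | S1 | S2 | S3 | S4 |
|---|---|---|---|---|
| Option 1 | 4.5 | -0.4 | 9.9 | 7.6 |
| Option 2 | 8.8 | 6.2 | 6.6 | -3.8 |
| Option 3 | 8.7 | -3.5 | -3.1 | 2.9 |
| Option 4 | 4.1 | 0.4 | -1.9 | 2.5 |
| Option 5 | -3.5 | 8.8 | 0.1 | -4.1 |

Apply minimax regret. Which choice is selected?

Option 1

Column bests: S1=8.8, S2=8.8, S3=9.9, S4=7.6.
Option 1 regrets: 4.3, 9.2, 0.0, 0.0 → max 9.2
Option 2 regrets: 0.0, 2.6, 3.3, 11.4 → max 11.4
Option 3 regrets: 0.1, 12.3, 13.0, 4.7 → max 13.0
Option 4 regrets: 4.7, 8.4, 11.8, 5.1 → max 11.8
Option 5 regrets: 12.3, 0.0, 9.8, 11.7 → max 12.3
Smallest max regret = 9.2 → Option 1.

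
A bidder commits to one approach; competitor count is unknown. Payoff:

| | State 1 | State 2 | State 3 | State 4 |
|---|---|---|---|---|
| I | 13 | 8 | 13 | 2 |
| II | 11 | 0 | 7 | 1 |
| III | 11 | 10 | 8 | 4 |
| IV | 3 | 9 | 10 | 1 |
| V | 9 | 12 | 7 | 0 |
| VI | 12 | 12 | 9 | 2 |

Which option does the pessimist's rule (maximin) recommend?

III

Row minima: I=2, II=0, III=4, IV=1, V=0, VI=2
Best worst-case = 4 → III.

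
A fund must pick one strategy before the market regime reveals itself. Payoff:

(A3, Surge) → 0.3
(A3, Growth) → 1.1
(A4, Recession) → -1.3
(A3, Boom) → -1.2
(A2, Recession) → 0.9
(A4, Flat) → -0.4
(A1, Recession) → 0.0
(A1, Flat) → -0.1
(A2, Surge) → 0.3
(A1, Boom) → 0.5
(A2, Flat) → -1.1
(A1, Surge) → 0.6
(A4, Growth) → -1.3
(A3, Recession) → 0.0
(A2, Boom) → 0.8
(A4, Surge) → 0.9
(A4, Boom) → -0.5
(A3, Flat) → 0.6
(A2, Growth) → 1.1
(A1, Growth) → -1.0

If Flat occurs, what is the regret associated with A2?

Best payoff under Flat is 0.6.
Regret = 0.6 − (-1.1) = 1.7.

1.7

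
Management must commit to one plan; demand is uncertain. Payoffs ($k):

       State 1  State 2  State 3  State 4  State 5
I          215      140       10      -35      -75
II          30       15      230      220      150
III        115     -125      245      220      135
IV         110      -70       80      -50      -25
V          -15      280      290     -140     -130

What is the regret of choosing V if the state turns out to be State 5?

Best payoff under State 5 is 150.
Regret = 150 − (-130) = 280.

280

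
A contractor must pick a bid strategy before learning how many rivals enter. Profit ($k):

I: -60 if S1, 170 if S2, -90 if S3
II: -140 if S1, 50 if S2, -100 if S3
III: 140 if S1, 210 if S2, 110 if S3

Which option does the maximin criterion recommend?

Row minima: I=-90, II=-140, III=110
Best worst-case = 110 → III.

III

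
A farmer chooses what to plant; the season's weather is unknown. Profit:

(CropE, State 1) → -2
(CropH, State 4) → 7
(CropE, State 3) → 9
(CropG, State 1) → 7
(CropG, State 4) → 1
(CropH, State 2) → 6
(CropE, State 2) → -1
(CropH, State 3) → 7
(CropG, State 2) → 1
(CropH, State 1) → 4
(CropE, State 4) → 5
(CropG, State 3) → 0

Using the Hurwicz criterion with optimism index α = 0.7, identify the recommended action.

CropH

CropE: 0.7·9 + 0.3·(-2) = 5.7
CropH: 0.7·7 + 0.3·4 = 6.1
CropG: 0.7·7 + 0.3·0 = 4.9
Highest Hurwicz score = 6.1 → CropH.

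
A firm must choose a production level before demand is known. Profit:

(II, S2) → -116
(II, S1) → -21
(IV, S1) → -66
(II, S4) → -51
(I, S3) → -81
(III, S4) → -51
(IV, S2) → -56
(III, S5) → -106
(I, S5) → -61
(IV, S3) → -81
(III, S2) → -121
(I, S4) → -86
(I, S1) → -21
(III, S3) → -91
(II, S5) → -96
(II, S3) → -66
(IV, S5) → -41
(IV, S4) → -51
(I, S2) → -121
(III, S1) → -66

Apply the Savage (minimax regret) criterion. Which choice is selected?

IV

Column bests: S1=-21, S2=-56, S3=-66, S4=-51, S5=-41.
I regrets: 0, 65, 15, 35, 20 → max 65
II regrets: 0, 60, 0, 0, 55 → max 60
III regrets: 45, 65, 25, 0, 65 → max 65
IV regrets: 45, 0, 15, 0, 0 → max 45
Smallest max regret = 45 → IV.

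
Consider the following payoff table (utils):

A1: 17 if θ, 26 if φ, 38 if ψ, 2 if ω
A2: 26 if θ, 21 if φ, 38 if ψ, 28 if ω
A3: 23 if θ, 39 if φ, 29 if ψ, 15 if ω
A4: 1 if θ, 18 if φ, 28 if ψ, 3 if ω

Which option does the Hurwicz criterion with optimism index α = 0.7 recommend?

A1: 0.7·38 + 0.3·2 = 27.2
A2: 0.7·38 + 0.3·21 = 32.9
A3: 0.7·39 + 0.3·15 = 31.8
A4: 0.7·28 + 0.3·1 = 19.9
Highest Hurwicz score = 32.9 → A2.

A2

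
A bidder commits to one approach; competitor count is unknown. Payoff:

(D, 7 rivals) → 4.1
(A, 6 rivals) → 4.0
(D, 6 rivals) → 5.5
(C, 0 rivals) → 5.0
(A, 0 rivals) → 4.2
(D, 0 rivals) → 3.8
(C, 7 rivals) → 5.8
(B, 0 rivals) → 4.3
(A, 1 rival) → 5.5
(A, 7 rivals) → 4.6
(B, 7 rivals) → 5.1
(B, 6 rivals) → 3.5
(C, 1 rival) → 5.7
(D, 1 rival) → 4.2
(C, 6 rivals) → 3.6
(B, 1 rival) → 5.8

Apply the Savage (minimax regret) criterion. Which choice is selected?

Column bests: 0 rivals=5.0, 1 rival=5.8, 6 rivals=5.5, 7 rivals=5.8.
A regrets: 0.8, 0.3, 1.5, 1.2 → max 1.5
B regrets: 0.7, 0.0, 2.0, 0.7 → max 2.0
C regrets: 0.0, 0.1, 1.9, 0.0 → max 1.9
D regrets: 1.2, 1.6, 0.0, 1.7 → max 1.7
Smallest max regret = 1.5 → A.

A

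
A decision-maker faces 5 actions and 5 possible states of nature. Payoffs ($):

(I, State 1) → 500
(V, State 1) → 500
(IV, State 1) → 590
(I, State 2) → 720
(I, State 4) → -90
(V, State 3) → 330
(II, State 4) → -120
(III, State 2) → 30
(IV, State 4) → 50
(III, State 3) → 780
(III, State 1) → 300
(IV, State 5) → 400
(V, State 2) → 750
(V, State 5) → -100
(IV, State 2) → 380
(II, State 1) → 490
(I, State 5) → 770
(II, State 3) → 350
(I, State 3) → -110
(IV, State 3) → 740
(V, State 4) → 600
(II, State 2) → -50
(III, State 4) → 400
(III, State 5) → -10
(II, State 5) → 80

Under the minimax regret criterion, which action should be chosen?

Column bests: State 1=590, State 2=750, State 3=780, State 4=600, State 5=770.
I regrets: 90, 30, 890, 690, 0 → max 890
II regrets: 100, 800, 430, 720, 690 → max 800
III regrets: 290, 720, 0, 200, 780 → max 780
IV regrets: 0, 370, 40, 550, 370 → max 550
V regrets: 90, 0, 450, 0, 870 → max 870
Smallest max regret = 550 → IV.

IV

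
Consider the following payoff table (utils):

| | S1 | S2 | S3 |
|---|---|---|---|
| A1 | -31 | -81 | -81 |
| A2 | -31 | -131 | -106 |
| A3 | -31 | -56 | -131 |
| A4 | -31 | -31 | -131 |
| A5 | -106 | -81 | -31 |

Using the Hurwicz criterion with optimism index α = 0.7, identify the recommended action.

A1

A1: 0.7·(-31) + 0.3·(-81) = -46
A2: 0.7·(-31) + 0.3·(-131) = -61
A3: 0.7·(-31) + 0.3·(-131) = -61
A4: 0.7·(-31) + 0.3·(-131) = -61
A5: 0.7·(-31) + 0.3·(-106) = -53.5
Highest Hurwicz score = -46 → A1.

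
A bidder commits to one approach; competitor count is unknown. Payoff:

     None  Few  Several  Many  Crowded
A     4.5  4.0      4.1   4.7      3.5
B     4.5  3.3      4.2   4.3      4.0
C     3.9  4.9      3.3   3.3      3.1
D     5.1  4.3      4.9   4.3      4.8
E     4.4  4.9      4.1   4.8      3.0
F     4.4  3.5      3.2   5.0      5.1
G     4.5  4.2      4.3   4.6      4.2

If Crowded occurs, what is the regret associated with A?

Best payoff under Crowded is 5.1.
Regret = 5.1 − 3.5 = 1.6.

1.6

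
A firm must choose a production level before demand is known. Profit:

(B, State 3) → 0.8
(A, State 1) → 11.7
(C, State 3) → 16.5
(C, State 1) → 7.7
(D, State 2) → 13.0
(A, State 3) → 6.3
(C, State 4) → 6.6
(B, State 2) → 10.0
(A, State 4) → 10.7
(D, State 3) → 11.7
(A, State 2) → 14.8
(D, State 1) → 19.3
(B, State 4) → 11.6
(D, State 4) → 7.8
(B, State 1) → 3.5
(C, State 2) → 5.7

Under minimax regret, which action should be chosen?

Column bests: State 1=19.3, State 2=14.8, State 3=16.5, State 4=11.6.
A regrets: 7.6, 0.0, 10.2, 0.9 → max 10.2
B regrets: 15.8, 4.8, 15.7, 0.0 → max 15.8
C regrets: 11.6, 9.1, 0.0, 5.0 → max 11.6
D regrets: 0.0, 1.8, 4.8, 3.8 → max 4.8
Smallest max regret = 4.8 → D.

D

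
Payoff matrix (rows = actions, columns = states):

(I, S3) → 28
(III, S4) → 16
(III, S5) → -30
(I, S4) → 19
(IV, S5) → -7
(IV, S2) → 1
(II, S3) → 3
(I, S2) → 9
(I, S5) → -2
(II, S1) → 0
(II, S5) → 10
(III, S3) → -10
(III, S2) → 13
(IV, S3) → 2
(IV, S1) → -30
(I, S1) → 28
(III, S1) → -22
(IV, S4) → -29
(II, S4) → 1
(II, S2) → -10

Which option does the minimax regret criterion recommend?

Column bests: S1=28, S2=13, S3=28, S4=19, S5=10.
I regrets: 0, 4, 0, 0, 12 → max 12
II regrets: 28, 23, 25, 18, 0 → max 28
III regrets: 50, 0, 38, 3, 40 → max 50
IV regrets: 58, 12, 26, 48, 17 → max 58
Smallest max regret = 12 → I.

I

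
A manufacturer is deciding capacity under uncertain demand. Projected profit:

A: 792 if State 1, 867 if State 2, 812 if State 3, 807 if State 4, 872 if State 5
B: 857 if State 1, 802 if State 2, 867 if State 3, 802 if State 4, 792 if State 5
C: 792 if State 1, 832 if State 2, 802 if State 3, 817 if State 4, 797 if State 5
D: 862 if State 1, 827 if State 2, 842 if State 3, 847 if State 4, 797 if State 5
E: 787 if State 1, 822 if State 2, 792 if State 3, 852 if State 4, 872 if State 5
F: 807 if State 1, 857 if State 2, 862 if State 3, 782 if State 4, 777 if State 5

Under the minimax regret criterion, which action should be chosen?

Column bests: State 1=862, State 2=867, State 3=867, State 4=852, State 5=872.
A regrets: 70, 0, 55, 45, 0 → max 70
B regrets: 5, 65, 0, 50, 80 → max 80
C regrets: 70, 35, 65, 35, 75 → max 75
D regrets: 0, 40, 25, 5, 75 → max 75
E regrets: 75, 45, 75, 0, 0 → max 75
F regrets: 55, 10, 5, 70, 95 → max 95
Smallest max regret = 70 → A.

A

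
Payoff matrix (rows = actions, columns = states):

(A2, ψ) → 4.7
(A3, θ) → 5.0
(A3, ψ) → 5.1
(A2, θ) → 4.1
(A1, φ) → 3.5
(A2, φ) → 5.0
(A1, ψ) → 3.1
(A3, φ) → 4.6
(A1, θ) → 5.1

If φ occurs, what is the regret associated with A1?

Best payoff under φ is 5.0.
Regret = 5.0 − 3.5 = 1.5.

1.5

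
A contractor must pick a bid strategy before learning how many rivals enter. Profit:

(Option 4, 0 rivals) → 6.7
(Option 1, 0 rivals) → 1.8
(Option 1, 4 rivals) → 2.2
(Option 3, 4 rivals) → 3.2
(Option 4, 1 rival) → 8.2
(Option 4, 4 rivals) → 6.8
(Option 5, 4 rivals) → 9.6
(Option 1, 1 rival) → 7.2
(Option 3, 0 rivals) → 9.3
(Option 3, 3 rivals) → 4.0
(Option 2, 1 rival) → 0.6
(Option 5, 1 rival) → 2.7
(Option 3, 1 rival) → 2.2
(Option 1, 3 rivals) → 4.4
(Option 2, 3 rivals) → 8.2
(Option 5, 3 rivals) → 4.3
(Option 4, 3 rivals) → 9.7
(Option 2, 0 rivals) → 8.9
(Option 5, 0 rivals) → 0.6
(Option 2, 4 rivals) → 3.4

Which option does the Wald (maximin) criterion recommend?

Row minima: Option 1=1.8, Option 2=0.6, Option 3=2.2, Option 4=6.7, Option 5=0.6
Best worst-case = 6.7 → Option 4.

Option 4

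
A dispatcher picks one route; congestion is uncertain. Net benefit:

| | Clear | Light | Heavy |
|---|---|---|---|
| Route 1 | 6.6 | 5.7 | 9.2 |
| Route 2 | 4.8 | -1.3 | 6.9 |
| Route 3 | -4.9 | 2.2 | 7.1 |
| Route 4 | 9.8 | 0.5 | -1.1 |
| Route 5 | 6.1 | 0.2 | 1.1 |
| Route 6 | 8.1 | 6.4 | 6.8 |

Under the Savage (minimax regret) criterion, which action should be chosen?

Route 6

Column bests: Clear=9.8, Light=6.4, Heavy=9.2.
Route 1 regrets: 3.2, 0.7, 0.0 → max 3.2
Route 2 regrets: 5.0, 7.7, 2.3 → max 7.7
Route 3 regrets: 14.7, 4.2, 2.1 → max 14.7
Route 4 regrets: 0.0, 5.9, 10.3 → max 10.3
Route 5 regrets: 3.7, 6.2, 8.1 → max 8.1
Route 6 regrets: 1.7, 0.0, 2.4 → max 2.4
Smallest max regret = 2.4 → Route 6.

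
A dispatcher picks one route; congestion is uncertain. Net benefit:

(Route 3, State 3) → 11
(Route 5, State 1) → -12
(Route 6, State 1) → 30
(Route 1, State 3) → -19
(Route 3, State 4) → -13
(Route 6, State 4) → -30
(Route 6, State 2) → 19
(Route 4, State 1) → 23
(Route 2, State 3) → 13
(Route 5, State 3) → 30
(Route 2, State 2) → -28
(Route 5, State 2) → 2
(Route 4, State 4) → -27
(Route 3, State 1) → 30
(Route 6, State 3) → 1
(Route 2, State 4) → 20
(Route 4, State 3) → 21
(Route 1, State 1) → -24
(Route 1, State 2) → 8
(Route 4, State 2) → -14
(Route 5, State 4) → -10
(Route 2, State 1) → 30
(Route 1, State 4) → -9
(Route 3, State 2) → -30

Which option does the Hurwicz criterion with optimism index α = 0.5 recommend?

Route 5

Route 1: 0.5·8 + 0.5·(-24) = -8
Route 2: 0.5·30 + 0.5·(-28) = 1
Route 3: 0.5·30 + 0.5·(-30) = 0
Route 4: 0.5·23 + 0.5·(-27) = -2
Route 5: 0.5·30 + 0.5·(-12) = 9
Route 6: 0.5·30 + 0.5·(-30) = 0
Highest Hurwicz score = 9 → Route 5.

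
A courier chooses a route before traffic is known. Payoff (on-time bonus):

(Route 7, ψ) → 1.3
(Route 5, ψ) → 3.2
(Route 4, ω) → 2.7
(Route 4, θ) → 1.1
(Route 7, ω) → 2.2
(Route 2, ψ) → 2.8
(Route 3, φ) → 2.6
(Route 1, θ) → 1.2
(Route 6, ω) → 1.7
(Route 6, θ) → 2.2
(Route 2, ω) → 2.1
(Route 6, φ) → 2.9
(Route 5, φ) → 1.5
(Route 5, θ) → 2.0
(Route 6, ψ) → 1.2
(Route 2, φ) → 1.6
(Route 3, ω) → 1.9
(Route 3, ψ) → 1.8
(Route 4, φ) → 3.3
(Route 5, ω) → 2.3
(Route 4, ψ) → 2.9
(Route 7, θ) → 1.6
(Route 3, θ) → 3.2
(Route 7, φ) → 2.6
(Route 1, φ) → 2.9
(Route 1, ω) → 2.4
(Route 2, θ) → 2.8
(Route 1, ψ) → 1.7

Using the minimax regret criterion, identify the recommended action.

Route 3

Column bests: θ=3.2, φ=3.3, ψ=3.2, ω=2.7.
Route 1 regrets: 2.0, 0.4, 1.5, 0.3 → max 2.0
Route 2 regrets: 0.4, 1.7, 0.4, 0.6 → max 1.7
Route 3 regrets: 0.0, 0.7, 1.4, 0.8 → max 1.4
Route 4 regrets: 2.1, 0.0, 0.3, 0.0 → max 2.1
Route 5 regrets: 1.2, 1.8, 0.0, 0.4 → max 1.8
Route 6 regrets: 1.0, 0.4, 2.0, 1.0 → max 2.0
Route 7 regrets: 1.6, 0.7, 1.9, 0.5 → max 1.9
Smallest max regret = 1.4 → Route 3.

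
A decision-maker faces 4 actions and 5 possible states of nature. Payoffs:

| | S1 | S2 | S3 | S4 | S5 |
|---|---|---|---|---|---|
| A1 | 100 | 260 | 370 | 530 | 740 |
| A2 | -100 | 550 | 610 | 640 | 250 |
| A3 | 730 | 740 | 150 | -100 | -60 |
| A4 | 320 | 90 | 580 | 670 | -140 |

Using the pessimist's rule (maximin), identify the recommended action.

A1

Row minima: A1=100, A2=-100, A3=-100, A4=-140
Best worst-case = 100 → A1.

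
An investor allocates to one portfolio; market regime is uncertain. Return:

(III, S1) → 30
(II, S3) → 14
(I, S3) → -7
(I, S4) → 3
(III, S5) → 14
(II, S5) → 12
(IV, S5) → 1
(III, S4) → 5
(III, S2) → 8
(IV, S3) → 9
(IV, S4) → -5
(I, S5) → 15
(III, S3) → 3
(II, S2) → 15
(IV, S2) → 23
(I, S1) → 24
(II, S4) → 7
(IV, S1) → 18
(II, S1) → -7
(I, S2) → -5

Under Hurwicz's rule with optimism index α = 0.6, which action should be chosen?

I: 0.6·24 + 0.4·(-7) = 11.6
II: 0.6·15 + 0.4·(-7) = 6.2
III: 0.6·30 + 0.4·3 = 19.2
IV: 0.6·23 + 0.4·(-5) = 11.8
Highest Hurwicz score = 19.2 → III.

III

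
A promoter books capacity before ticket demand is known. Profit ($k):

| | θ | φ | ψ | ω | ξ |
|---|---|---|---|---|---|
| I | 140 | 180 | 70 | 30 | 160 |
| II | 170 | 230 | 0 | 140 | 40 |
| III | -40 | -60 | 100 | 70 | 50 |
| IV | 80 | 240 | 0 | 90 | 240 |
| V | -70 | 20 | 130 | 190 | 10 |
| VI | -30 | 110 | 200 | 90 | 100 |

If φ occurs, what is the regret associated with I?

Best payoff under φ is 240.
Regret = 240 − 180 = 60.

60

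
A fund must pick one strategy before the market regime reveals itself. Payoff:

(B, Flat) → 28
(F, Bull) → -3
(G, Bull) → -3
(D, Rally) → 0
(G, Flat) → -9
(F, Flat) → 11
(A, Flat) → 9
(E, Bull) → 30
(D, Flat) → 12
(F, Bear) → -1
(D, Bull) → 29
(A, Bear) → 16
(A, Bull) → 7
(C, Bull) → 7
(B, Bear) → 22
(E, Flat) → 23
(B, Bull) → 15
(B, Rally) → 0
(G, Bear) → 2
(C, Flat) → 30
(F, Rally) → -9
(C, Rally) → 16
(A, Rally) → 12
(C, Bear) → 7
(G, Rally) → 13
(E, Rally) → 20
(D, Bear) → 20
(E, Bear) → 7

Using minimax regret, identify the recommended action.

Column bests: Bear=22, Flat=30, Bull=30, Rally=20.
A regrets: 6, 21, 23, 8 → max 23
B regrets: 0, 2, 15, 20 → max 20
C regrets: 15, 0, 23, 4 → max 23
D regrets: 2, 18, 1, 20 → max 20
E regrets: 15, 7, 0, 0 → max 15
F regrets: 23, 19, 33, 29 → max 33
G regrets: 20, 39, 33, 7 → max 39
Smallest max regret = 15 → E.

E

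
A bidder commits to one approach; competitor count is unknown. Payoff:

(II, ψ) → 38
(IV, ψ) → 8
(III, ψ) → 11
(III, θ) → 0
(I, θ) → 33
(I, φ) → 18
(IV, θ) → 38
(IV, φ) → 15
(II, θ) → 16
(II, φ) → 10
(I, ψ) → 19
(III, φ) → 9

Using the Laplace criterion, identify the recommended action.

Row averages: I=70/3, II=64/3, III=20/3, IV=61/3
Highest average = 70/3 → I.

I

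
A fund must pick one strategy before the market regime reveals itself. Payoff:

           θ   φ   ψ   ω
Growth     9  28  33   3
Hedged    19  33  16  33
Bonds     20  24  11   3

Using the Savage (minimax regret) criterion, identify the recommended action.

Column bests: θ=20, φ=33, ψ=33, ω=33.
Growth regrets: 11, 5, 0, 30 → max 30
Hedged regrets: 1, 0, 17, 0 → max 17
Bonds regrets: 0, 9, 22, 30 → max 30
Smallest max regret = 17 → Hedged.

Hedged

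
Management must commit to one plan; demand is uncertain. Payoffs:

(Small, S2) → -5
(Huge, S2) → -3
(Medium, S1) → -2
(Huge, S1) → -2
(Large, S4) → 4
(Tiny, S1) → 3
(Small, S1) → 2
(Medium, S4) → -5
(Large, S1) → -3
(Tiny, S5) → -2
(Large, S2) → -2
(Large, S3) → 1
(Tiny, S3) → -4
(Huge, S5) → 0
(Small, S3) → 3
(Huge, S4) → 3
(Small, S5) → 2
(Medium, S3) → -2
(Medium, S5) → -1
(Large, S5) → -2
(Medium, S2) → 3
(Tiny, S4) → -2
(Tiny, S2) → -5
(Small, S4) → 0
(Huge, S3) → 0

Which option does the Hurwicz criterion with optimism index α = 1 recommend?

Tiny: 1·3 + 0·(-5) = 3
Small: 1·3 + 0·(-5) = 3
Medium: 1·3 + 0·(-5) = 3
Large: 1·4 + 0·(-3) = 4
Huge: 1·3 + 0·(-3) = 3
Highest Hurwicz score = 4 → Large.

Large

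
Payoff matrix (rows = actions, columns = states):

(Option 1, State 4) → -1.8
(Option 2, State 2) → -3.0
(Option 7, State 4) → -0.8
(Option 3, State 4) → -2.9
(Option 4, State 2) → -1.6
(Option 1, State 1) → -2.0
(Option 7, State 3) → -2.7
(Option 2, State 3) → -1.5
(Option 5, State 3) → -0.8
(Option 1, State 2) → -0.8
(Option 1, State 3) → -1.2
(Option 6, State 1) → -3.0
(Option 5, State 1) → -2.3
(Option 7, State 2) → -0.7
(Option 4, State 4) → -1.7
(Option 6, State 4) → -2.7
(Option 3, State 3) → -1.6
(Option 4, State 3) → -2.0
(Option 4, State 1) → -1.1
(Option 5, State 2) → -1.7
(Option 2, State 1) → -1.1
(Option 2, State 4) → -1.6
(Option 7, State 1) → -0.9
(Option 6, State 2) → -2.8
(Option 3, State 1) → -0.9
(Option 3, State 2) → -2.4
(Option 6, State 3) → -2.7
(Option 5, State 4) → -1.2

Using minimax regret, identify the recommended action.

Option 1

Column bests: State 1=-0.9, State 2=-0.7, State 3=-0.8, State 4=-0.8.
Option 1 regrets: 1.1, 0.1, 0.4, 1.0 → max 1.1
Option 2 regrets: 0.2, 2.3, 0.7, 0.8 → max 2.3
Option 3 regrets: 0.0, 1.7, 0.8, 2.1 → max 2.1
Option 4 regrets: 0.2, 0.9, 1.2, 0.9 → max 1.2
Option 5 regrets: 1.4, 1.0, 0.0, 0.4 → max 1.4
Option 6 regrets: 2.1, 2.1, 1.9, 1.9 → max 2.1
Option 7 regrets: 0.0, 0.0, 1.9, 0.0 → max 1.9
Smallest max regret = 1.1 → Option 1.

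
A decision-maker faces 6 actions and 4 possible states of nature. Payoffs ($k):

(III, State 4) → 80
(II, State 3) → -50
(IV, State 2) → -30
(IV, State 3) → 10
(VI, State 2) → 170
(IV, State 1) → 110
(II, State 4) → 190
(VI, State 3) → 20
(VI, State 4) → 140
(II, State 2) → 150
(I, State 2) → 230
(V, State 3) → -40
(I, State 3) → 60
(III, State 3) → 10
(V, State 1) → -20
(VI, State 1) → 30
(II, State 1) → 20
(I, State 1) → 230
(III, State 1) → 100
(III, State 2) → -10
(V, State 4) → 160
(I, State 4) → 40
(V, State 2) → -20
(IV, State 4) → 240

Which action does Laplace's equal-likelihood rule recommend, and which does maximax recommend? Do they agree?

Row averages: I=140, II=77.5, III=45, IV=82.5, V=20, VI=90
Highest average = 140 → I.
Row maxima: I=230, II=190, III=100, IV=240, V=160, VI=170
Best best-case = 240 → IV.

laplace → I; maximax → IV (disagree)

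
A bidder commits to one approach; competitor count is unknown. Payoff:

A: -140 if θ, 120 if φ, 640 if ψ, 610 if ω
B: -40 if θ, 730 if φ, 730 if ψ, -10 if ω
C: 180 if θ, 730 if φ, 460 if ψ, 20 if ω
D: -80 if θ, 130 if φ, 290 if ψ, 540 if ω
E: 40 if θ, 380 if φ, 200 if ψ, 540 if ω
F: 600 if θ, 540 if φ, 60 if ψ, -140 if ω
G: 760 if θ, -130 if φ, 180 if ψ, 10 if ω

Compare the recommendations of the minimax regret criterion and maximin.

minimax regret → C; maximin → E (disagree)

Column bests: θ=760, φ=730, ψ=730, ω=610.
A regrets: 900, 610, 90, 0 → max 900
B regrets: 800, 0, 0, 620 → max 800
C regrets: 580, 0, 270, 590 → max 590
D regrets: 840, 600, 440, 70 → max 840
E regrets: 720, 350, 530, 70 → max 720
F regrets: 160, 190, 670, 750 → max 750
G regrets: 0, 860, 550, 600 → max 860
Smallest max regret = 590 → C.
Row minima: A=-140, B=-40, C=20, D=-80, E=40, F=-140, G=-130
Best worst-case = 40 → E.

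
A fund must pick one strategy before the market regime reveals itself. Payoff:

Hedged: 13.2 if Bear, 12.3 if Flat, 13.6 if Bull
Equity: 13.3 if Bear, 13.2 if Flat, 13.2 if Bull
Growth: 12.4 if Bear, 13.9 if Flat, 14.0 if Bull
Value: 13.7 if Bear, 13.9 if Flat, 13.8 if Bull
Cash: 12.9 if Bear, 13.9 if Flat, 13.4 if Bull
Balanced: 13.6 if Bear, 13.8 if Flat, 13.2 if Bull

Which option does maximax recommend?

Growth

Row maxima: Hedged=13.6, Equity=13.3, Growth=14.0, Value=13.9, Cash=13.9, Balanced=13.8
Best best-case = 14.0 → Growth.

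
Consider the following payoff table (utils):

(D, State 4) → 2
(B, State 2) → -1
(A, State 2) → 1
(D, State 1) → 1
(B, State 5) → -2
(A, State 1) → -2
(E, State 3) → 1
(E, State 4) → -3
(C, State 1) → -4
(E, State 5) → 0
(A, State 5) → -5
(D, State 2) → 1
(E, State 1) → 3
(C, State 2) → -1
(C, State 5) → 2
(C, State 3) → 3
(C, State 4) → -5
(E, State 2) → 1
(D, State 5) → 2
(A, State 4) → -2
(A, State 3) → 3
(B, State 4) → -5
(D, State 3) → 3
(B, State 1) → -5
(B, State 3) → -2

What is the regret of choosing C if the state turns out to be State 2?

Best payoff under State 2 is 1.
Regret = 1 − (-1) = 2.

2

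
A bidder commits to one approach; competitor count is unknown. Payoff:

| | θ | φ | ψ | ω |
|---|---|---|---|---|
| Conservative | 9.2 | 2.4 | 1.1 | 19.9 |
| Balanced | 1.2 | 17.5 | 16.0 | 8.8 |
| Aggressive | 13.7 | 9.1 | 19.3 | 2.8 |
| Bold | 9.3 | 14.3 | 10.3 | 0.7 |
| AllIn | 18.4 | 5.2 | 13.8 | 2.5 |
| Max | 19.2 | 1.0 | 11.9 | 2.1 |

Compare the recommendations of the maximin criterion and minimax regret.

Row minima: Conservative=1.1, Balanced=1.2, Aggressive=2.8, Bold=0.7, AllIn=2.5, Max=1.0
Best worst-case = 2.8 → Aggressive.
Column bests: θ=19.2, φ=17.5, ψ=19.3, ω=19.9.
Conservative regrets: 10.0, 15.1, 18.2, 0.0 → max 18.2
Balanced regrets: 18.0, 0.0, 3.3, 11.1 → max 18.0
Aggressive regrets: 5.5, 8.4, 0.0, 17.1 → max 17.1
Bold regrets: 9.9, 3.2, 9.0, 19.2 → max 19.2
AllIn regrets: 0.8, 12.3, 5.5, 17.4 → max 17.4
Max regrets: 0.0, 16.5, 7.4, 17.8 → max 17.8
Smallest max regret = 17.1 → Aggressive.

maximin → Aggressive; minimax regret → Aggressive (agree)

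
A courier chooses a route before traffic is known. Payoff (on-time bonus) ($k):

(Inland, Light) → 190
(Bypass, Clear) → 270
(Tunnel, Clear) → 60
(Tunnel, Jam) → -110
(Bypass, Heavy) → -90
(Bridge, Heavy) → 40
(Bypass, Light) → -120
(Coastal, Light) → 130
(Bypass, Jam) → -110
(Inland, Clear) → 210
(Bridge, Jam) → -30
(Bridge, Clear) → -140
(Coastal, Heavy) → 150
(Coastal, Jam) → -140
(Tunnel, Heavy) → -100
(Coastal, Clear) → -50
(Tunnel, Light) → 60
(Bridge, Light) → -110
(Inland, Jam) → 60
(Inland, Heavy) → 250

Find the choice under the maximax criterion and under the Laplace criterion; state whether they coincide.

Row maxima: Inland=250, Tunnel=60, Bypass=270, Bridge=40, Coastal=150
Best best-case = 270 → Bypass.
Row averages: Inland=177.5, Tunnel=-22.5, Bypass=-12.5, Bridge=-60, Coastal=22.5
Highest average = 177.5 → Inland.

maximax → Bypass; laplace → Inland (disagree)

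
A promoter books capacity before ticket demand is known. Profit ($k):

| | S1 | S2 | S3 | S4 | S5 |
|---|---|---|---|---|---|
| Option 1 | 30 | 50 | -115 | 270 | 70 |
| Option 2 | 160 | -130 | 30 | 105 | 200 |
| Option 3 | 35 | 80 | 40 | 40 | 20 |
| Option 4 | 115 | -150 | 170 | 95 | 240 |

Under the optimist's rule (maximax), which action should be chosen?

Row maxima: Option 1=270, Option 2=200, Option 3=80, Option 4=240
Best best-case = 270 → Option 1.

Option 1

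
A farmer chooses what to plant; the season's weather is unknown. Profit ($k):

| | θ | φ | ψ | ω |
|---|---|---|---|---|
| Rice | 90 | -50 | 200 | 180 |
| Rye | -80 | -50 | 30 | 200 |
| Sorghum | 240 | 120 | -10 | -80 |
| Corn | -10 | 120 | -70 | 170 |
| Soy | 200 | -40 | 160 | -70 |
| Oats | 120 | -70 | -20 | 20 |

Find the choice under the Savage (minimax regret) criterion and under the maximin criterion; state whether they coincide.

minimax regret → Rice; maximin → Rice (agree)

Column bests: θ=240, φ=120, ψ=200, ω=200.
Rice regrets: 150, 170, 0, 20 → max 170
Rye regrets: 320, 170, 170, 0 → max 320
Sorghum regrets: 0, 0, 210, 280 → max 280
Corn regrets: 250, 0, 270, 30 → max 270
Soy regrets: 40, 160, 40, 270 → max 270
Oats regrets: 120, 190, 220, 180 → max 220
Smallest max regret = 170 → Rice.
Row minima: Rice=-50, Rye=-80, Sorghum=-80, Corn=-70, Soy=-70, Oats=-70
Best worst-case = -50 → Rice.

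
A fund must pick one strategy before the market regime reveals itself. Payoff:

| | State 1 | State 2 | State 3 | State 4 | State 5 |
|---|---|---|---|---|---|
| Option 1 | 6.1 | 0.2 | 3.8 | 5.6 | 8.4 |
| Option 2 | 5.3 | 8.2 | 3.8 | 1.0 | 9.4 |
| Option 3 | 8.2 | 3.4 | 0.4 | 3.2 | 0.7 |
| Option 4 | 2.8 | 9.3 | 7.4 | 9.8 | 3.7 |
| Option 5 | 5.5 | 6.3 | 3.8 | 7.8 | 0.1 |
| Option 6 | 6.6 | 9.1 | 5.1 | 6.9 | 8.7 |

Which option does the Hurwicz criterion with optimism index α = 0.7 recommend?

Option 1: 0.7·8.4 + 0.3·0.2 = 5.94
Option 2: 0.7·9.4 + 0.3·1.0 = 6.88
Option 3: 0.7·8.2 + 0.3·0.4 = 5.86
Option 4: 0.7·9.8 + 0.3·2.8 = 7.7
Option 5: 0.7·7.8 + 0.3·0.1 = 5.49
Option 6: 0.7·9.1 + 0.3·5.1 = 7.9
Highest Hurwicz score = 7.9 → Option 6.

Option 6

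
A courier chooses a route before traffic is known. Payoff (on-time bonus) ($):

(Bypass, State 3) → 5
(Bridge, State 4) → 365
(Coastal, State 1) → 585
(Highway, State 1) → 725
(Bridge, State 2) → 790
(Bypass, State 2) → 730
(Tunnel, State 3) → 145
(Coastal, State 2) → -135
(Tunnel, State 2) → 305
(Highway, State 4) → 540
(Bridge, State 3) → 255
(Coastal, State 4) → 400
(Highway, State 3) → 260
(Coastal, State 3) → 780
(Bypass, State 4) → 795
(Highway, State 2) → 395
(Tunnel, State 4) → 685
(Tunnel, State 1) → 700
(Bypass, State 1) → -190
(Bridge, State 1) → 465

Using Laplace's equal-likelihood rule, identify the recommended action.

Highway

Row averages: Bypass=335, Highway=480, Coastal=407.5, Tunnel=458.75, Bridge=468.75
Highest average = 480 → Highway.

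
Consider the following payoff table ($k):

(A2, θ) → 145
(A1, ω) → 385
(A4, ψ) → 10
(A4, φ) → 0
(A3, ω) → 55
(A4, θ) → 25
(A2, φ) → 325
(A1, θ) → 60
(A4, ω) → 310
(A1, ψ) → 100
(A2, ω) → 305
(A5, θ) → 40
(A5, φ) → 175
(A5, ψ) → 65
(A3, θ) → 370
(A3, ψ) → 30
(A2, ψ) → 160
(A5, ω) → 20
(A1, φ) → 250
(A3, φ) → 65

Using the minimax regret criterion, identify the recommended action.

A2

Column bests: θ=370, φ=325, ψ=160, ω=385.
A1 regrets: 310, 75, 60, 0 → max 310
A2 regrets: 225, 0, 0, 80 → max 225
A3 regrets: 0, 260, 130, 330 → max 330
A4 regrets: 345, 325, 150, 75 → max 345
A5 regrets: 330, 150, 95, 365 → max 365
Smallest max regret = 225 → A2.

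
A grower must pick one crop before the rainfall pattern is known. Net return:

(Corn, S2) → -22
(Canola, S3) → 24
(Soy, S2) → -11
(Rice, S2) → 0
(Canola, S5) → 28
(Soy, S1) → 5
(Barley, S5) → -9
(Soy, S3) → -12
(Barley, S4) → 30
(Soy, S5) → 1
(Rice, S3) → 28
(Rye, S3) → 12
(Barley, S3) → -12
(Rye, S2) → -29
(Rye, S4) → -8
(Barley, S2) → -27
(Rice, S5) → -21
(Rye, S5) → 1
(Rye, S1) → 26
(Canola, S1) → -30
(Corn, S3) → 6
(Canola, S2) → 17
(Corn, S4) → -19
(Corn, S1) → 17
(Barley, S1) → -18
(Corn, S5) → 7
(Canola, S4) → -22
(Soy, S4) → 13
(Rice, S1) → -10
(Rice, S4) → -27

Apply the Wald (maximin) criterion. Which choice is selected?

Row minima: Corn=-22, Barley=-27, Canola=-30, Rye=-29, Rice=-27, Soy=-12
Best worst-case = -12 → Soy.

Soy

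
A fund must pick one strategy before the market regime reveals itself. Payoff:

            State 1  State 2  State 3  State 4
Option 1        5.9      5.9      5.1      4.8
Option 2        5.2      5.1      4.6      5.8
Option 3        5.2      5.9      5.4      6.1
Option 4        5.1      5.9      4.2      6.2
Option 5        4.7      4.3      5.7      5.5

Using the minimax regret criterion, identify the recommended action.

Column bests: State 1=5.9, State 2=5.9, State 3=5.7, State 4=6.2.
Option 1 regrets: 0.0, 0.0, 0.6, 1.4 → max 1.4
Option 2 regrets: 0.7, 0.8, 1.1, 0.4 → max 1.1
Option 3 regrets: 0.7, 0.0, 0.3, 0.1 → max 0.7
Option 4 regrets: 0.8, 0.0, 1.5, 0.0 → max 1.5
Option 5 regrets: 1.2, 1.6, 0.0, 0.7 → max 1.6
Smallest max regret = 0.7 → Option 3.

Option 3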